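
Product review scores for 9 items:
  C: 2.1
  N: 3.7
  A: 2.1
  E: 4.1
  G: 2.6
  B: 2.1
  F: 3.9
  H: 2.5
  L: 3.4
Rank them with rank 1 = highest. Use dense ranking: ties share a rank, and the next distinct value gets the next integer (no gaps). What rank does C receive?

Sorted (descending): 4.1, 3.9, 3.7, 3.4, 2.6, 2.5, 2.1, 2.1, 2.1
The 3 values of 2.1 share dense rank 7.
Remaining distinct values take the next consecutive integers.
C has value 2.1 → rank 7.

7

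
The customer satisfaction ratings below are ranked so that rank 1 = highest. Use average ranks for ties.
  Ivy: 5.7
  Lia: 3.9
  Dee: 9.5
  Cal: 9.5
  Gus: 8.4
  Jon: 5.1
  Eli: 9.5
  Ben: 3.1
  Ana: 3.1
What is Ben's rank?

Sorted (descending): 9.5, 9.5, 9.5, 8.4, 5.7, 5.1, 3.9, 3.1, 3.1
The 3 values of 9.5 occupy positions 1–3 → average rank 2.
The 2 values of 3.1 occupy positions 8–9 → average rank (8+9)/2 = 8.5.
Ben has value 3.1 → rank 8.5.

8.5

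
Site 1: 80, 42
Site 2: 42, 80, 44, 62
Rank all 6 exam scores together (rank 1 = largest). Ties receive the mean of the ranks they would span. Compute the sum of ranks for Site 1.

Sorted (descending): 80, 80, 62, 44, 42, 42
The 2 values of 80 occupy positions 1–2 → average rank (1+2)/2 = 1.5.
The 2 values of 42 occupy positions 5–6 → average rank (5+6)/2 = 5.5.
Site 1 values → pooled ranks: 80→1.5, 42→5.5
Rank sum = 1.5 + 5.5 = 7

7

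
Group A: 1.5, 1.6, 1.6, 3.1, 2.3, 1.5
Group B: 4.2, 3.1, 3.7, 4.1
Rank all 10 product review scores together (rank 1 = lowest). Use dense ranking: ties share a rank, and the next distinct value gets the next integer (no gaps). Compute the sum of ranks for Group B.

Sorted (ascending): 1.5, 1.5, 1.6, 1.6, 2.3, 3.1, 3.1, 3.7, 4.1, 4.2
The 2 values of 1.5 share dense rank 1.
The 2 values of 1.6 share dense rank 2.
The 2 values of 3.1 share dense rank 4.
Remaining distinct values take the next consecutive integers.
Group B values → pooled ranks: 4.2→7, 3.1→4, 3.7→5, 4.1→6
Rank sum = 7 + 4 + 5 + 6 = 22

22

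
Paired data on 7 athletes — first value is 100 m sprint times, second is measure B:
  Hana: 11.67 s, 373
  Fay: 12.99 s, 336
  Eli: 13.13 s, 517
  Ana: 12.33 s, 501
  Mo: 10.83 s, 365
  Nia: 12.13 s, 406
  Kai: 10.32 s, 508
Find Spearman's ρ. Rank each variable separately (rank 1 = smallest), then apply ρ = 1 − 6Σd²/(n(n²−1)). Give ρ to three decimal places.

Ranks of variable 1: 3, 6, 7, 5, 2, 4, 1
Ranks of variable 2: 3, 1, 7, 5, 2, 4, 6
d = r₁ − r₂: 0, 5, 0, 0, 0, 0, -5
d²: 0, 25, 0, 0, 0, 0, 25; Σd² = 50
ρ = 1 − 6·50/(7·48) = 1 − 300/336 = 0.107

0.107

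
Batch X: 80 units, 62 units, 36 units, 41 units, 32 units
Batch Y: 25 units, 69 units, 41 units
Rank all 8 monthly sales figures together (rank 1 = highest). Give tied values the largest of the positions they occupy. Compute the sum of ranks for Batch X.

Sorted (descending): 80, 69, 62, 41, 41, 36, 32, 25
The 2 values of 41 occupy positions 4–5 → each gets rank 5.
Batch X values → pooled ranks: 80→1, 62→3, 36→6, 41→5, 32→7
Rank sum = 1 + 3 + 6 + 5 + 7 = 22

22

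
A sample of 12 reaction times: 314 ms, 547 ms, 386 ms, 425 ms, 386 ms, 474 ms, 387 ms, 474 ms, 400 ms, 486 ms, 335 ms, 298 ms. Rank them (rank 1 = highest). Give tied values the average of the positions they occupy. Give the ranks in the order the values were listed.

Sorted (descending): 547, 486, 474, 474, 425, 400, 387, 386, 386, 335, 314, 298
The 2 values of 474 occupy positions 3–4 → average rank (3+4)/2 = 3.5.
The 2 values of 386 occupy positions 8–9 → average rank (8+9)/2 = 8.5.

11, 1, 8.5, 5, 8.5, 3.5, 7, 3.5, 6, 2, 10, 12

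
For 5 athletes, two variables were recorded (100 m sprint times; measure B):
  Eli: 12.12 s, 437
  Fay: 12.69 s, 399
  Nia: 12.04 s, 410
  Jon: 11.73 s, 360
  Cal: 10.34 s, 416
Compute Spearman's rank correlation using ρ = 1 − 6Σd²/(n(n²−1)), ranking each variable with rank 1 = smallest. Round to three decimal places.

0.000

Ranks of variable 1: 4, 5, 3, 2, 1
Ranks of variable 2: 5, 2, 3, 1, 4
d = r₁ − r₂: -1, 3, 0, 1, -3
d²: 1, 9, 0, 1, 9; Σd² = 20
ρ = 1 − 6·20/(5·24) = 1 − 120/120 = 0.000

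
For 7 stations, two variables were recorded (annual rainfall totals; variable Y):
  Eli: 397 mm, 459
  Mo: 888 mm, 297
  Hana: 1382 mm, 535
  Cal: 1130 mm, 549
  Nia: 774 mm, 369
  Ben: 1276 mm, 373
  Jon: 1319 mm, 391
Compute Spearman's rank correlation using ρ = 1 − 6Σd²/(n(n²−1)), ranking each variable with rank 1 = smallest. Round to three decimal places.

Ranks of variable 1: 1, 3, 7, 4, 2, 5, 6
Ranks of variable 2: 5, 1, 6, 7, 2, 3, 4
d = r₁ − r₂: -4, 2, 1, -3, 0, 2, 2
d²: 16, 4, 1, 9, 0, 4, 4; Σd² = 38
ρ = 1 − 6·38/(7·48) = 1 − 228/336 = 0.321

0.321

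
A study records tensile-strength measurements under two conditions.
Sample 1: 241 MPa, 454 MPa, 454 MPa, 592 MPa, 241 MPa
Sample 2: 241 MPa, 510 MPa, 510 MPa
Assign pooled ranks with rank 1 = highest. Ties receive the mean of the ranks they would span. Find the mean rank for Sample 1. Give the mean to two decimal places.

4.80

Sorted (descending): 592, 510, 510, 454, 454, 241, 241, 241
The 2 values of 510 occupy positions 2–3 → average rank (2+3)/2 = 2.5.
The 2 values of 454 occupy positions 4–5 → average rank (4+5)/2 = 4.5.
The 3 values of 241 occupy positions 6–8 → average rank 7.
Sample 1 values → pooled ranks: 241→7, 454→4.5, 454→4.5, 592→1, 241→7
Mean rank = (7 + 4.5 + 4.5 + 1 + 7) / 5 = 4.80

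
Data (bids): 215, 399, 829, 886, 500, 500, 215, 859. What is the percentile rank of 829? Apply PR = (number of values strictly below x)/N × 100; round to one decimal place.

62.5

N = 8.
Strictly below 829: 5. Equal to 829: 1.
PR = 5/8 × 100 = 62.5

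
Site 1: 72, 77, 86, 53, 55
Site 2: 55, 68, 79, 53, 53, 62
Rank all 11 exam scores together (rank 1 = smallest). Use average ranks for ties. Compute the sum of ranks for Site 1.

Sorted (ascending): 53, 53, 53, 55, 55, 62, 68, 72, 77, 79, 86
The 3 values of 53 occupy positions 1–3 → average rank 2.
The 2 values of 55 occupy positions 4–5 → average rank (4+5)/2 = 4.5.
Site 1 values → pooled ranks: 72→8, 77→9, 86→11, 53→2, 55→4.5
Rank sum = 8 + 9 + 11 + 2 + 4.5 = 34.5

34.5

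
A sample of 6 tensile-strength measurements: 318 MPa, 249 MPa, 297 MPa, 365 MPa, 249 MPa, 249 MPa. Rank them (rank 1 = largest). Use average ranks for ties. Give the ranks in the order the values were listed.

Sorted (descending): 365, 318, 297, 249, 249, 249
The 3 values of 249 occupy positions 4–6 → average rank 5.

2, 5, 3, 1, 5, 5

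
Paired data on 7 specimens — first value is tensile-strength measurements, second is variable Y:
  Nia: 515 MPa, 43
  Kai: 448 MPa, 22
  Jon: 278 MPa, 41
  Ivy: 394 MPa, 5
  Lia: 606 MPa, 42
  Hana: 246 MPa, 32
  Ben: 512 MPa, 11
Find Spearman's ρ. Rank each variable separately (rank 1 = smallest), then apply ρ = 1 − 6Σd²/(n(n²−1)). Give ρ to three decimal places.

Ranks of variable 1: 6, 4, 2, 3, 7, 1, 5
Ranks of variable 2: 7, 3, 5, 1, 6, 4, 2
d = r₁ − r₂: -1, 1, -3, 2, 1, -3, 3
d²: 1, 1, 9, 4, 1, 9, 9; Σd² = 34
ρ = 1 − 6·34/(7·48) = 1 − 204/336 = 0.393

0.393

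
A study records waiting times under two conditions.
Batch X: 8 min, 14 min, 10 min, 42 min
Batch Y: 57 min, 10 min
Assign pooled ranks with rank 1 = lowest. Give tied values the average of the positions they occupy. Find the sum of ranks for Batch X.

12.5

Sorted (ascending): 8, 10, 10, 14, 42, 57
The 2 values of 10 occupy positions 2–3 → average rank (2+3)/2 = 2.5.
Batch X values → pooled ranks: 8→1, 14→4, 10→2.5, 42→5
Rank sum = 1 + 4 + 2.5 + 5 = 12.5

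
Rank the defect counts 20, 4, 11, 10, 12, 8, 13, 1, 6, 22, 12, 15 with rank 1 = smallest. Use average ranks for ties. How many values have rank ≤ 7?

Sorted (ascending): 1, 4, 6, 8, 10, 11, 12, 12, 13, 15, 20, 22
The 2 values of 12 occupy positions 7–8 → average rank (7+8)/2 = 7.5.
Ranks ≤ 7: {1, 2, 3, 4, 5, 6} → 6 values.

6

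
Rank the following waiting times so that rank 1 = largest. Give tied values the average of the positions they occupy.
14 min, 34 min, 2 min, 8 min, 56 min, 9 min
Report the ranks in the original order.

Sorted (descending): 56, 34, 14, 9, 8, 2
No ties — each value takes its position as its rank.

3, 2, 6, 5, 1, 4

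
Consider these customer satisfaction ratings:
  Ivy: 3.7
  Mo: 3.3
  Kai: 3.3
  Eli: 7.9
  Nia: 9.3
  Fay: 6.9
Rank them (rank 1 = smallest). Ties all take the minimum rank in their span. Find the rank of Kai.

Sorted (ascending): 3.3, 3.3, 3.7, 6.9, 7.9, 9.3
The 2 values of 3.3 occupy positions 1–2 → each gets rank 1.
Kai has value 3.3 → rank 1.

1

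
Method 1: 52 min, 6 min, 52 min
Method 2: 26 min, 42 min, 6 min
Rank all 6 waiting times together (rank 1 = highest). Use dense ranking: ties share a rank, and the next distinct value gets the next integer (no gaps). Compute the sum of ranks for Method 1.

Sorted (descending): 52, 52, 42, 26, 6, 6
The 2 values of 52 share dense rank 1.
The 2 values of 6 share dense rank 4.
Remaining distinct values take the next consecutive integers.
Method 1 values → pooled ranks: 52→1, 6→4, 52→1
Rank sum = 1 + 4 + 1 = 6

6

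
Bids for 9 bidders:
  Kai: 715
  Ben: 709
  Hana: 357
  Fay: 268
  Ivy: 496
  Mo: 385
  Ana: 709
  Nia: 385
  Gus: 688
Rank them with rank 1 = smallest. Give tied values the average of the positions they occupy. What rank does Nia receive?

3.5

Sorted (ascending): 268, 357, 385, 385, 496, 688, 709, 709, 715
The 2 values of 385 occupy positions 3–4 → average rank (3+4)/2 = 3.5.
The 2 values of 709 occupy positions 7–8 → average rank (7+8)/2 = 7.5.
Nia has value 385 → rank 3.5.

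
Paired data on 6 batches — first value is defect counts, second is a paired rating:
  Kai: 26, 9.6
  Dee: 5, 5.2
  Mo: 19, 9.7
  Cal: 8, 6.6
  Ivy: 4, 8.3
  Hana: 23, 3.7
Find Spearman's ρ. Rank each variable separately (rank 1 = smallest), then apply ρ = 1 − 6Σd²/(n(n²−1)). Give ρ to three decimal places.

Ranks of variable 1: 6, 2, 4, 3, 1, 5
Ranks of variable 2: 5, 2, 6, 3, 4, 1
d = r₁ − r₂: 1, 0, -2, 0, -3, 4
d²: 1, 0, 4, 0, 9, 16; Σd² = 30
ρ = 1 − 6·30/(6·35) = 1 − 180/210 = 0.143

0.143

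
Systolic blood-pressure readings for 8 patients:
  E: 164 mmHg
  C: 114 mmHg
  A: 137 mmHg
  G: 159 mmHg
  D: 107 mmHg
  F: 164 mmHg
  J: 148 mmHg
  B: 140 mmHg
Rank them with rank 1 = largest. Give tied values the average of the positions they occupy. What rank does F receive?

Sorted (descending): 164, 164, 159, 148, 140, 137, 114, 107
The 2 values of 164 occupy positions 1–2 → average rank (1+2)/2 = 1.5.
F has value 164 mmHg → rank 1.5.

1.5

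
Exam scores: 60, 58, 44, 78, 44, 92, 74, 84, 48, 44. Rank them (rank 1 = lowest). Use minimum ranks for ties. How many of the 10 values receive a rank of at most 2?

Sorted (ascending): 44, 44, 44, 48, 58, 60, 74, 78, 84, 92
The 3 values of 44 occupy positions 1–3 → each gets rank 1.
Ranks ≤ 2: {1, 1, 1} → 3 values.

3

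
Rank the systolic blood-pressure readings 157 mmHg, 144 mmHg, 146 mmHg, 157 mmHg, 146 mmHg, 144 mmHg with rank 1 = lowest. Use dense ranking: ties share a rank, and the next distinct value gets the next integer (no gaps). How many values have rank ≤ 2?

Sorted (ascending): 144, 144, 146, 146, 157, 157
The 2 values of 144 share dense rank 1.
The 2 values of 146 share dense rank 2.
The 2 values of 157 share dense rank 3.
Ranks ≤ 2: {1, 1, 2, 2} → 4 values.

4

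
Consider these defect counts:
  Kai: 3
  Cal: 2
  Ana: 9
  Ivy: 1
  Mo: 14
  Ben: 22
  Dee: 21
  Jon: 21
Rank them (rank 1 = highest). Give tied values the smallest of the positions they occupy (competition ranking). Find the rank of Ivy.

8

Sorted (descending): 22, 21, 21, 14, 9, 3, 2, 1
The 2 values of 21 occupy positions 2–3 → each gets rank 2.
Ivy has value 1 → rank 8.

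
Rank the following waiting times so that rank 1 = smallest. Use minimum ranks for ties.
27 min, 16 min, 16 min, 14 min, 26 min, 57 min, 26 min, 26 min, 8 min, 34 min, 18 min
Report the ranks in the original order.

9, 3, 3, 2, 6, 11, 6, 6, 1, 10, 5

Sorted (ascending): 8, 14, 16, 16, 18, 26, 26, 26, 27, 34, 57
The 2 values of 16 occupy positions 3–4 → each gets rank 3.
The 3 values of 26 occupy positions 6–8 → each gets rank 6.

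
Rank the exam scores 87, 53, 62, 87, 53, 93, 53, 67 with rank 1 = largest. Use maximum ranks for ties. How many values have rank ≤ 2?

1

Sorted (descending): 93, 87, 87, 67, 62, 53, 53, 53
The 2 values of 87 occupy positions 2–3 → each gets rank 3.
The 3 values of 53 occupy positions 6–8 → each gets rank 8.
Ranks ≤ 2: {1} → 1 value.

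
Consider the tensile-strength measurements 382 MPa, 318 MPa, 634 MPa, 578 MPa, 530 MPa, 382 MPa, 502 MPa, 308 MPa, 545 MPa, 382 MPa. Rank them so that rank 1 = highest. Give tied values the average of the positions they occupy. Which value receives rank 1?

634

Sorted (descending): 634, 578, 545, 530, 502, 382, 382, 382, 318, 308
The 3 values of 382 occupy positions 6–8 → average rank 7.
Rank 1 → value 634.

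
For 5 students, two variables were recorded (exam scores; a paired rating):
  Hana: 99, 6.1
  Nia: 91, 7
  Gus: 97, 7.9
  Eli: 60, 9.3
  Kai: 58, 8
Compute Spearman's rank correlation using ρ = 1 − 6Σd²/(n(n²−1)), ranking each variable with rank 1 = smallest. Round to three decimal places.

Ranks of variable 1: 5, 3, 4, 2, 1
Ranks of variable 2: 1, 2, 3, 5, 4
d = r₁ − r₂: 4, 1, 1, -3, -3
d²: 16, 1, 1, 9, 9; Σd² = 36
ρ = 1 − 6·36/(5·24) = 1 − 216/120 = -0.800

-0.800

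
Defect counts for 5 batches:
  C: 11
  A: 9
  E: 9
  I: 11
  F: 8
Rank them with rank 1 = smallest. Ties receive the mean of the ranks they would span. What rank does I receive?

4.5

Sorted (ascending): 8, 9, 9, 11, 11
The 2 values of 9 occupy positions 2–3 → average rank (2+3)/2 = 2.5.
The 2 values of 11 occupy positions 4–5 → average rank (4+5)/2 = 4.5.
I has value 11 → rank 4.5.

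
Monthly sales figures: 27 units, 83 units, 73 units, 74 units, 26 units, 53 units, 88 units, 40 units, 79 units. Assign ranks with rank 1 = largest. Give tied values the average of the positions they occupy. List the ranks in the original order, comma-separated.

Sorted (descending): 88, 83, 79, 74, 73, 53, 40, 27, 26
No ties — each value takes its position as its rank.

8, 2, 5, 4, 9, 6, 1, 7, 3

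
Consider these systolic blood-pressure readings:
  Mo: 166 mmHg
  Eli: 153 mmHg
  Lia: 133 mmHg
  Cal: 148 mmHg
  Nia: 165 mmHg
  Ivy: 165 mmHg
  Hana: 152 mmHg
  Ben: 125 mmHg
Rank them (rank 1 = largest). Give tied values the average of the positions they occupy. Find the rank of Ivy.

Sorted (descending): 166, 165, 165, 153, 152, 148, 133, 125
The 2 values of 165 occupy positions 2–3 → average rank (2+3)/2 = 2.5.
Ivy has value 165 mmHg → rank 2.5.

2.5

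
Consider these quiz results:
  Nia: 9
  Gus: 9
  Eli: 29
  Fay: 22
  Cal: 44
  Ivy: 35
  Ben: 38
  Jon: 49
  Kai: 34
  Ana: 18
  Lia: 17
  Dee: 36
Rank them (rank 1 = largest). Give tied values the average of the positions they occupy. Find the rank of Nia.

Sorted (descending): 49, 44, 38, 36, 35, 34, 29, 22, 18, 17, 9, 9
The 2 values of 9 occupy positions 11–12 → average rank (11+12)/2 = 11.5.
Nia has value 9 → rank 11.5.

11.5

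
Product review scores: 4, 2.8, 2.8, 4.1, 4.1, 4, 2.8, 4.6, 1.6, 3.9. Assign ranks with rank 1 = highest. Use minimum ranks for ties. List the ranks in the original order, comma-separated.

Sorted (descending): 4.6, 4.1, 4.1, 4, 4, 3.9, 2.8, 2.8, 2.8, 1.6
The 2 values of 4.1 occupy positions 2–3 → each gets rank 2.
The 2 values of 4 occupy positions 4–5 → each gets rank 4.
The 3 values of 2.8 occupy positions 7–9 → each gets rank 7.

4, 7, 7, 2, 2, 4, 7, 1, 10, 6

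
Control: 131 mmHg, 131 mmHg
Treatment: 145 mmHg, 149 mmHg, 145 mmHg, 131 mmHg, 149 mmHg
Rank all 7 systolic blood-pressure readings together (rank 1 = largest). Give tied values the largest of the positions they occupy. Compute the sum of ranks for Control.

14

Sorted (descending): 149, 149, 145, 145, 131, 131, 131
The 2 values of 149 occupy positions 1–2 → each gets rank 2.
The 2 values of 145 occupy positions 3–4 → each gets rank 4.
The 3 values of 131 occupy positions 5–7 → each gets rank 7.
Control values → pooled ranks: 131→7, 131→7
Rank sum = 7 + 7 = 14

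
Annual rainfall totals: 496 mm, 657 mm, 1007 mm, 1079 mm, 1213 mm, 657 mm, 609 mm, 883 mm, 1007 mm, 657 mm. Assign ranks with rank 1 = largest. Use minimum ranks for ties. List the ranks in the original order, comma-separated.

Sorted (descending): 1213, 1079, 1007, 1007, 883, 657, 657, 657, 609, 496
The 2 values of 1007 occupy positions 3–4 → each gets rank 3.
The 3 values of 657 occupy positions 6–8 → each gets rank 6.

10, 6, 3, 2, 1, 6, 9, 5, 3, 6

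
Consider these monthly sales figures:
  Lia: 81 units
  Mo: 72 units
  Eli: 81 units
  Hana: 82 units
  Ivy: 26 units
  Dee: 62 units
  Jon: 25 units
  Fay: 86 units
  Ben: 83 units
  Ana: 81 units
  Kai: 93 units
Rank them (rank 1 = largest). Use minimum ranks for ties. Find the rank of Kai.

1

Sorted (descending): 93, 86, 83, 82, 81, 81, 81, 72, 62, 26, 25
The 3 values of 81 occupy positions 5–7 → each gets rank 5.
Kai has value 93 units → rank 1.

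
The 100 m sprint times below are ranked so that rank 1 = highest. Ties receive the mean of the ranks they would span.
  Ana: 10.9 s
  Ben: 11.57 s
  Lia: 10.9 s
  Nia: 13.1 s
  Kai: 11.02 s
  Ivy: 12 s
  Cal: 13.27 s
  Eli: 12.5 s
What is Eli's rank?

Sorted (descending): 13.27, 13.1, 12.5, 12, 11.57, 11.02, 10.9, 10.9
The 2 values of 10.9 occupy positions 7–8 → average rank (7+8)/2 = 7.5.
Eli has value 12.5 s → rank 3.

3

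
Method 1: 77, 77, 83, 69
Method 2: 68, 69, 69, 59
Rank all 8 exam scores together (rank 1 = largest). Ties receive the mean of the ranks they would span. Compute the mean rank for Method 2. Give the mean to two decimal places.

6.25

Sorted (descending): 83, 77, 77, 69, 69, 69, 68, 59
The 2 values of 77 occupy positions 2–3 → average rank (2+3)/2 = 2.5.
The 3 values of 69 occupy positions 4–6 → average rank 5.
Method 2 values → pooled ranks: 68→7, 69→5, 69→5, 59→8
Mean rank = (7 + 5 + 5 + 8) / 4 = 6.25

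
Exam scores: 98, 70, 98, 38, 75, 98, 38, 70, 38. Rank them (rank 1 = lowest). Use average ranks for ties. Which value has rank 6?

75

Sorted (ascending): 38, 38, 38, 70, 70, 75, 98, 98, 98
The 3 values of 38 occupy positions 1–3 → average rank 2.
The 2 values of 70 occupy positions 4–5 → average rank (4+5)/2 = 4.5.
The 3 values of 98 occupy positions 7–9 → average rank 8.
Rank 6 → value 75.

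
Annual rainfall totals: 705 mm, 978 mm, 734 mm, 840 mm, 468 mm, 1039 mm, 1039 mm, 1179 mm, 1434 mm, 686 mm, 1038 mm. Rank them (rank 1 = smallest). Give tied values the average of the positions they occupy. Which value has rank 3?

705

Sorted (ascending): 468, 686, 705, 734, 840, 978, 1038, 1039, 1039, 1179, 1434
The 2 values of 1039 occupy positions 8–9 → average rank (8+9)/2 = 8.5.
Rank 3 → value 705.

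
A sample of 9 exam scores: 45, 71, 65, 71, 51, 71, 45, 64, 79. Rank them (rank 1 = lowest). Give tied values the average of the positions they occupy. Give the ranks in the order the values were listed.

Sorted (ascending): 45, 45, 51, 64, 65, 71, 71, 71, 79
The 2 values of 45 occupy positions 1–2 → average rank (1+2)/2 = 1.5.
The 3 values of 71 occupy positions 6–8 → average rank 7.

1.5, 7, 5, 7, 3, 7, 1.5, 4, 9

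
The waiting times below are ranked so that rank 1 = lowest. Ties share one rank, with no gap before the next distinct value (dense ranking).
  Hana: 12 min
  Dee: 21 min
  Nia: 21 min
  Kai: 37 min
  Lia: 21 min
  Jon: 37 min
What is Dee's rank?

Sorted (ascending): 12, 21, 21, 21, 37, 37
The 3 values of 21 share dense rank 2.
The 2 values of 37 share dense rank 3.
Remaining distinct values take the next consecutive integers.
Dee has value 21 min → rank 2.

2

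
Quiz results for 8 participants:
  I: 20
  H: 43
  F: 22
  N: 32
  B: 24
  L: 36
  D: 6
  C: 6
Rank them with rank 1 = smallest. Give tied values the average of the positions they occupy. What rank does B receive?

Sorted (ascending): 6, 6, 20, 22, 24, 32, 36, 43
The 2 values of 6 occupy positions 1–2 → average rank (1+2)/2 = 1.5.
B has value 24 → rank 5.

5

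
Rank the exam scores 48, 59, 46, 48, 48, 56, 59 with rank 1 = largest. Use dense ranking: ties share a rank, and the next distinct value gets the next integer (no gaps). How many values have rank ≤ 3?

6

Sorted (descending): 59, 59, 56, 48, 48, 48, 46
The 2 values of 59 share dense rank 1.
The 3 values of 48 share dense rank 3.
Remaining distinct values take the next consecutive integers.
Ranks ≤ 3: {1, 1, 2, 3, 3, 3} → 6 values.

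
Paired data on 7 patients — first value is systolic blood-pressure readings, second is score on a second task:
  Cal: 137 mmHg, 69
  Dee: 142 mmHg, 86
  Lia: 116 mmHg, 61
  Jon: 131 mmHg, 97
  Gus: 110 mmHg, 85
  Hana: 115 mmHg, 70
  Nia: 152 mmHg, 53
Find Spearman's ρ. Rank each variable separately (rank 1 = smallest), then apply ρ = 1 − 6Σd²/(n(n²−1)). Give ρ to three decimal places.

Ranks of variable 1: 5, 6, 3, 4, 1, 2, 7
Ranks of variable 2: 3, 6, 2, 7, 5, 4, 1
d = r₁ − r₂: 2, 0, 1, -3, -4, -2, 6
d²: 4, 0, 1, 9, 16, 4, 36; Σd² = 70
ρ = 1 − 6·70/(7·48) = 1 − 420/336 = -0.250

-0.250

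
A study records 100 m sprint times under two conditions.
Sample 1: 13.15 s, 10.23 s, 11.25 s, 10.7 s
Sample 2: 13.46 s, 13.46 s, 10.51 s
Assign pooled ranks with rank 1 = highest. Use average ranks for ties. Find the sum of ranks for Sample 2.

9

Sorted (descending): 13.46, 13.46, 13.15, 11.25, 10.7, 10.51, 10.23
The 2 values of 13.46 occupy positions 1–2 → average rank (1+2)/2 = 1.5.
Sample 2 values → pooled ranks: 13.46→1.5, 13.46→1.5, 10.51→6
Rank sum = 1.5 + 1.5 + 6 = 9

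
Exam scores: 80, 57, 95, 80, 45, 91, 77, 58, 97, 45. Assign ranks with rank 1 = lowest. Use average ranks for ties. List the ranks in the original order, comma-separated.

6.5, 3, 9, 6.5, 1.5, 8, 5, 4, 10, 1.5

Sorted (ascending): 45, 45, 57, 58, 77, 80, 80, 91, 95, 97
The 2 values of 45 occupy positions 1–2 → average rank (1+2)/2 = 1.5.
The 2 values of 80 occupy positions 6–7 → average rank (6+7)/2 = 6.5.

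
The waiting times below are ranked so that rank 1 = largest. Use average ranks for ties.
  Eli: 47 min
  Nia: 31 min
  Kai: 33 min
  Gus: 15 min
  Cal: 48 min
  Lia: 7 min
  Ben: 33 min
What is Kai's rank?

Sorted (descending): 48, 47, 33, 33, 31, 15, 7
The 2 values of 33 occupy positions 3–4 → average rank (3+4)/2 = 3.5.
Kai has value 33 min → rank 3.5.

3.5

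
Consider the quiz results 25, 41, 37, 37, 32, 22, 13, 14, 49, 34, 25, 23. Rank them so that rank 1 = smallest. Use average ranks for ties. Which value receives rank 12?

49

Sorted (ascending): 13, 14, 22, 23, 25, 25, 32, 34, 37, 37, 41, 49
The 2 values of 25 occupy positions 5–6 → average rank (5+6)/2 = 5.5.
The 2 values of 37 occupy positions 9–10 → average rank (9+10)/2 = 9.5.
Rank 12 → value 49.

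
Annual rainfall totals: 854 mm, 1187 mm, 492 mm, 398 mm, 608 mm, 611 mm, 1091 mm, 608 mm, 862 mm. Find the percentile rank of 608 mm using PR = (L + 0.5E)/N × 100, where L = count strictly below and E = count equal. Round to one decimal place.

N = 9.
Strictly below 608: 2. Equal to 608: 2.
PR = (2 + 0.5·2)/9 × 100 = 33.3

33.3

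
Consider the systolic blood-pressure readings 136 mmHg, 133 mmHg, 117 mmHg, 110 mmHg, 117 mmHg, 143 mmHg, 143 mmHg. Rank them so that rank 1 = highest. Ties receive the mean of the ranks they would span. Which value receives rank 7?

110

Sorted (descending): 143, 143, 136, 133, 117, 117, 110
The 2 values of 143 occupy positions 1–2 → average rank (1+2)/2 = 1.5.
The 2 values of 117 occupy positions 5–6 → average rank (5+6)/2 = 5.5.
Rank 7 → value 110.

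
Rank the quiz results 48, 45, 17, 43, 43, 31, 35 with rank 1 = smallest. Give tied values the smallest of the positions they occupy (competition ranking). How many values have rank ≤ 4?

5

Sorted (ascending): 17, 31, 35, 43, 43, 45, 48
The 2 values of 43 occupy positions 4–5 → each gets rank 4.
Ranks ≤ 4: {1, 2, 3, 4, 4} → 5 values.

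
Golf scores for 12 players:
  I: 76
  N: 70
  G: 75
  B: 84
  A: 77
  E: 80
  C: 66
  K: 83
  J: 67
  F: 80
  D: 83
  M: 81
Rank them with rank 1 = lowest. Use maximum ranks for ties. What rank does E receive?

Sorted (ascending): 66, 67, 70, 75, 76, 77, 80, 80, 81, 83, 83, 84
The 2 values of 80 occupy positions 7–8 → each gets rank 8.
The 2 values of 83 occupy positions 10–11 → each gets rank 11.
E has value 80 → rank 8.

8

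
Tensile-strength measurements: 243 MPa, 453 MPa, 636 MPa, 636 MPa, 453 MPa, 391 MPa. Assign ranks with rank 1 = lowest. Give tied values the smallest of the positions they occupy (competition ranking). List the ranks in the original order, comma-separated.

Sorted (ascending): 243, 391, 453, 453, 636, 636
The 2 values of 453 occupy positions 3–4 → each gets rank 3.
The 2 values of 636 occupy positions 5–6 → each gets rank 5.

1, 3, 5, 5, 3, 2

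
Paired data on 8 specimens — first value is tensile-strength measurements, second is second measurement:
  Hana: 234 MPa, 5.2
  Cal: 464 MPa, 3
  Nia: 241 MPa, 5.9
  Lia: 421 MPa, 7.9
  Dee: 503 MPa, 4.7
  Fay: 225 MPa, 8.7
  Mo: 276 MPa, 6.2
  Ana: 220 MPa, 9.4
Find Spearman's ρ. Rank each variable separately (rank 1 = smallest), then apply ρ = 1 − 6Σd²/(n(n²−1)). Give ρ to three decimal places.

-0.738

Ranks of variable 1: 3, 7, 4, 6, 8, 2, 5, 1
Ranks of variable 2: 3, 1, 4, 6, 2, 7, 5, 8
d = r₁ − r₂: 0, 6, 0, 0, 6, -5, 0, -7
d²: 0, 36, 0, 0, 36, 25, 0, 49; Σd² = 146
ρ = 1 − 6·146/(8·63) = 1 − 876/504 = -0.738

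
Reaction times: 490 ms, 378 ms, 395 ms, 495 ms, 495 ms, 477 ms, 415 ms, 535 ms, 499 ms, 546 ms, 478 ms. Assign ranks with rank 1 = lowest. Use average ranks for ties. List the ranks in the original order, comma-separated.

Sorted (ascending): 378, 395, 415, 477, 478, 490, 495, 495, 499, 535, 546
The 2 values of 495 occupy positions 7–8 → average rank (7+8)/2 = 7.5.

6, 1, 2, 7.5, 7.5, 4, 3, 10, 9, 11, 5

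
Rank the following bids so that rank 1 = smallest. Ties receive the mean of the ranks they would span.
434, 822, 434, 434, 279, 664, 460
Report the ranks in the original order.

3, 7, 3, 3, 1, 6, 5

Sorted (ascending): 279, 434, 434, 434, 460, 664, 822
The 3 values of 434 occupy positions 2–4 → average rank 3.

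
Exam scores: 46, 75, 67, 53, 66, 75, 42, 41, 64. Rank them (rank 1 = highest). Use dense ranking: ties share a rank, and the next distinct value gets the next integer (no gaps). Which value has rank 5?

Sorted (descending): 75, 75, 67, 66, 64, 53, 46, 42, 41
The 2 values of 75 share dense rank 1.
Remaining distinct values take the next consecutive integers.
Rank 5 → value 53.

53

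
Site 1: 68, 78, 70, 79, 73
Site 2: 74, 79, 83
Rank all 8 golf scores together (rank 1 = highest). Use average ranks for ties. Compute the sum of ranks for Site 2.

Sorted (descending): 83, 79, 79, 78, 74, 73, 70, 68
The 2 values of 79 occupy positions 2–3 → average rank (2+3)/2 = 2.5.
Site 2 values → pooled ranks: 74→5, 79→2.5, 83→1
Rank sum = 5 + 2.5 + 1 = 8.5

8.5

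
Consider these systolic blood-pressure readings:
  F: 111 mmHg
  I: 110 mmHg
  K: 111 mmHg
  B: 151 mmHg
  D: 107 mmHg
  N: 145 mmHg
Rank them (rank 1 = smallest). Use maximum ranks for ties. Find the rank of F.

4

Sorted (ascending): 107, 110, 111, 111, 145, 151
The 2 values of 111 occupy positions 3–4 → each gets rank 4.
F has value 111 mmHg → rank 4.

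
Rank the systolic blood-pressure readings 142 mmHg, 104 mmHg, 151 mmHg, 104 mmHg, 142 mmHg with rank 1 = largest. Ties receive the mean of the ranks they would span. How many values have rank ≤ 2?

1

Sorted (descending): 151, 142, 142, 104, 104
The 2 values of 142 occupy positions 2–3 → average rank (2+3)/2 = 2.5.
The 2 values of 104 occupy positions 4–5 → average rank (4+5)/2 = 4.5.
Ranks ≤ 2: {1} → 1 value.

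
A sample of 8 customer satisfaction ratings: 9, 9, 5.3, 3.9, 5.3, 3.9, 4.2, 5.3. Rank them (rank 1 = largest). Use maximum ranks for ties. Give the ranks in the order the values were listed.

2, 2, 5, 8, 5, 8, 6, 5

Sorted (descending): 9, 9, 5.3, 5.3, 5.3, 4.2, 3.9, 3.9
The 2 values of 9 occupy positions 1–2 → each gets rank 2.
The 3 values of 5.3 occupy positions 3–5 → each gets rank 5.
The 2 values of 3.9 occupy positions 7–8 → each gets rank 8.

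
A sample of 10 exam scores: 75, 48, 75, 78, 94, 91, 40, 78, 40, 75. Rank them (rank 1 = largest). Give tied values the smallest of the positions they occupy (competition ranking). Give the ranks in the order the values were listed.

5, 8, 5, 3, 1, 2, 9, 3, 9, 5

Sorted (descending): 94, 91, 78, 78, 75, 75, 75, 48, 40, 40
The 2 values of 78 occupy positions 3–4 → each gets rank 3.
The 3 values of 75 occupy positions 5–7 → each gets rank 5.
The 2 values of 40 occupy positions 9–10 → each gets rank 9.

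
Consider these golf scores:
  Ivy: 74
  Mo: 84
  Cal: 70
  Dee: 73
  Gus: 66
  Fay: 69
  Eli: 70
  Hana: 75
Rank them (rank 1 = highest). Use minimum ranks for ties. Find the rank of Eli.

5

Sorted (descending): 84, 75, 74, 73, 70, 70, 69, 66
The 2 values of 70 occupy positions 5–6 → each gets rank 5.
Eli has value 70 → rank 5.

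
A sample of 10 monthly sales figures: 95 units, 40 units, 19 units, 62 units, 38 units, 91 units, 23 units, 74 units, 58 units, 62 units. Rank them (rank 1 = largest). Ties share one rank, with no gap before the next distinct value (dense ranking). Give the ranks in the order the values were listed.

Sorted (descending): 95, 91, 74, 62, 62, 58, 40, 38, 23, 19
The 2 values of 62 share dense rank 4.
Remaining distinct values take the next consecutive integers.

1, 6, 9, 4, 7, 2, 8, 3, 5, 4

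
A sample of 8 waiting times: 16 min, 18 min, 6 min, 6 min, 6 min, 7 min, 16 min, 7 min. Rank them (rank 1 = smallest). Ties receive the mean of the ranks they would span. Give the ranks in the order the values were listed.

Sorted (ascending): 6, 6, 6, 7, 7, 16, 16, 18
The 3 values of 6 occupy positions 1–3 → average rank 2.
The 2 values of 7 occupy positions 4–5 → average rank (4+5)/2 = 4.5.
The 2 values of 16 occupy positions 6–7 → average rank (6+7)/2 = 6.5.

6.5, 8, 2, 2, 2, 4.5, 6.5, 4.5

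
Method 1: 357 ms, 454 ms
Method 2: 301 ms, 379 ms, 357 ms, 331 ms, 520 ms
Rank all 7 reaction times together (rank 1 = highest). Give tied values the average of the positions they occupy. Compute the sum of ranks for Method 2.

21.5

Sorted (descending): 520, 454, 379, 357, 357, 331, 301
The 2 values of 357 occupy positions 4–5 → average rank (4+5)/2 = 4.5.
Method 2 values → pooled ranks: 301→7, 379→3, 357→4.5, 331→6, 520→1
Rank sum = 7 + 3 + 4.5 + 6 + 1 = 21.5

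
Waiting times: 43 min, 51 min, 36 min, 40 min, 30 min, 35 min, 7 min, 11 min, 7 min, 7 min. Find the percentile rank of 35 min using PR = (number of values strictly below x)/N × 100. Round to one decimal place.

50.0

N = 10.
Strictly below 35: 5. Equal to 35: 1.
PR = 5/10 × 100 = 50.0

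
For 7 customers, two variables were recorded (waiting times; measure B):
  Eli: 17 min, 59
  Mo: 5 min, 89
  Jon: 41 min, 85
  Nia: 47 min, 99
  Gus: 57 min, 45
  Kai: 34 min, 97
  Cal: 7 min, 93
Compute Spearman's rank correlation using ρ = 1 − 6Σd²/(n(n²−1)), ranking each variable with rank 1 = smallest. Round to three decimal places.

Ranks of variable 1: 3, 1, 5, 6, 7, 4, 2
Ranks of variable 2: 2, 4, 3, 7, 1, 6, 5
d = r₁ − r₂: 1, -3, 2, -1, 6, -2, -3
d²: 1, 9, 4, 1, 36, 4, 9; Σd² = 64
ρ = 1 − 6·64/(7·48) = 1 − 384/336 = -0.143

-0.143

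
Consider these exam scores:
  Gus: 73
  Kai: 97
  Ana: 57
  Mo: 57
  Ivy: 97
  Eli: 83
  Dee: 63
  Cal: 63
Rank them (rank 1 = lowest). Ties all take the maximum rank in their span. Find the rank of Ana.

Sorted (ascending): 57, 57, 63, 63, 73, 83, 97, 97
The 2 values of 57 occupy positions 1–2 → each gets rank 2.
The 2 values of 63 occupy positions 3–4 → each gets rank 4.
The 2 values of 97 occupy positions 7–8 → each gets rank 8.
Ana has value 57 → rank 2.

2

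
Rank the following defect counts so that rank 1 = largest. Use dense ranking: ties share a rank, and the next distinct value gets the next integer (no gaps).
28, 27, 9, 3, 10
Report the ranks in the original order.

Sorted (descending): 28, 27, 10, 9, 3
No ties — each value takes its position as its rank.

1, 2, 4, 5, 3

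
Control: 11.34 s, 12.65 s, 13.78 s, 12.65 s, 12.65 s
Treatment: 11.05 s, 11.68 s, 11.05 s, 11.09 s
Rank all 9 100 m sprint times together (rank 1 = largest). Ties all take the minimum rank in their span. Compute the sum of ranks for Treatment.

28

Sorted (descending): 13.78, 12.65, 12.65, 12.65, 11.68, 11.34, 11.09, 11.05, 11.05
The 3 values of 12.65 occupy positions 2–4 → each gets rank 2.
The 2 values of 11.05 occupy positions 8–9 → each gets rank 8.
Treatment values → pooled ranks: 11.05→8, 11.68→5, 11.05→8, 11.09→7
Rank sum = 8 + 5 + 8 + 7 = 28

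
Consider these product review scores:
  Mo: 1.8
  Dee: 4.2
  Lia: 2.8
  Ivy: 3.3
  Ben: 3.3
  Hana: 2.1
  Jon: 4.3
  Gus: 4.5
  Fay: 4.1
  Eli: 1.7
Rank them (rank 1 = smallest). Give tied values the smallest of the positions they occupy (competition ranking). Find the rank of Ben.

Sorted (ascending): 1.7, 1.8, 2.1, 2.8, 3.3, 3.3, 4.1, 4.2, 4.3, 4.5
The 2 values of 3.3 occupy positions 5–6 → each gets rank 5.
Ben has value 3.3 → rank 5.

5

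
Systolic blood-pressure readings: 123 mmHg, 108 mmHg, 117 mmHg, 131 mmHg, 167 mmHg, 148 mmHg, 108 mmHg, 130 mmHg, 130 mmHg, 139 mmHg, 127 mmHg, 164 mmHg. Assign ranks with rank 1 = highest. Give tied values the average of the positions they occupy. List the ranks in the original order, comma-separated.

Sorted (descending): 167, 164, 148, 139, 131, 130, 130, 127, 123, 117, 108, 108
The 2 values of 130 occupy positions 6–7 → average rank (6+7)/2 = 6.5.
The 2 values of 108 occupy positions 11–12 → average rank (11+12)/2 = 11.5.

9, 11.5, 10, 5, 1, 3, 11.5, 6.5, 6.5, 4, 8, 2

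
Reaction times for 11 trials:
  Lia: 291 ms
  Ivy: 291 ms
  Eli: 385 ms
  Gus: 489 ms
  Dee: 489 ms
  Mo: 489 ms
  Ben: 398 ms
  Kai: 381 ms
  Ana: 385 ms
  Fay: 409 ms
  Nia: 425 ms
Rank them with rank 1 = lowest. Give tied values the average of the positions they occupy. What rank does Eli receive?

Sorted (ascending): 291, 291, 381, 385, 385, 398, 409, 425, 489, 489, 489
The 2 values of 291 occupy positions 1–2 → average rank (1+2)/2 = 1.5.
The 2 values of 385 occupy positions 4–5 → average rank (4+5)/2 = 4.5.
The 3 values of 489 occupy positions 9–11 → average rank 10.
Eli has value 385 ms → rank 4.5.

4.5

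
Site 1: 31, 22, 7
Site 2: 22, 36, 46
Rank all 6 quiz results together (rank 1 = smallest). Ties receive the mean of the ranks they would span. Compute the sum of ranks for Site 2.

Sorted (ascending): 7, 22, 22, 31, 36, 46
The 2 values of 22 occupy positions 2–3 → average rank (2+3)/2 = 2.5.
Site 2 values → pooled ranks: 22→2.5, 36→5, 46→6
Rank sum = 2.5 + 5 + 6 = 13.5

13.5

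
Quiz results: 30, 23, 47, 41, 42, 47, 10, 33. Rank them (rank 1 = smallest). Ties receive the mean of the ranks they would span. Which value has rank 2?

Sorted (ascending): 10, 23, 30, 33, 41, 42, 47, 47
The 2 values of 47 occupy positions 7–8 → average rank (7+8)/2 = 7.5.
Rank 2 → value 23.

23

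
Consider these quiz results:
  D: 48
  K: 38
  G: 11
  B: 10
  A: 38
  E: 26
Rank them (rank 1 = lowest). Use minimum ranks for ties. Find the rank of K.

Sorted (ascending): 10, 11, 26, 38, 38, 48
The 2 values of 38 occupy positions 4–5 → each gets rank 4.
K has value 38 → rank 4.

4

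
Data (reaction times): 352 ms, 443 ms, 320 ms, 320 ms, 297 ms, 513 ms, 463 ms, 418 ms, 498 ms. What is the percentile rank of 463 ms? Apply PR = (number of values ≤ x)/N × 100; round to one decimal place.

77.8

N = 9.
Strictly below 463: 6. Equal to 463: 1.
PR = 7/9 × 100 = 77.8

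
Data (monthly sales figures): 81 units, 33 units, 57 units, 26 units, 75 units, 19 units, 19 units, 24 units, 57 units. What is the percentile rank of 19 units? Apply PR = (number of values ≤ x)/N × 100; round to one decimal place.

N = 9.
Strictly below 19: 0. Equal to 19: 2.
PR = 2/9 × 100 = 22.2

22.2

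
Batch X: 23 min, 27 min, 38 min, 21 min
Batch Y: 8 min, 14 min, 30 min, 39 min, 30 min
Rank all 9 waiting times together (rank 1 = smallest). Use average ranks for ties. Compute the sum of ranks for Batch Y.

Sorted (ascending): 8, 14, 21, 23, 27, 30, 30, 38, 39
The 2 values of 30 occupy positions 6–7 → average rank (6+7)/2 = 6.5.
Batch Y values → pooled ranks: 8→1, 14→2, 30→6.5, 39→9, 30→6.5
Rank sum = 1 + 2 + 6.5 + 9 + 6.5 = 25

25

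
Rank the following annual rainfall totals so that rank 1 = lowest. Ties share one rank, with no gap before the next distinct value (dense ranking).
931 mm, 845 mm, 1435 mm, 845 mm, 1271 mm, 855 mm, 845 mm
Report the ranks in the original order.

Sorted (ascending): 845, 845, 845, 855, 931, 1271, 1435
The 3 values of 845 share dense rank 1.
Remaining distinct values take the next consecutive integers.

3, 1, 5, 1, 4, 2, 1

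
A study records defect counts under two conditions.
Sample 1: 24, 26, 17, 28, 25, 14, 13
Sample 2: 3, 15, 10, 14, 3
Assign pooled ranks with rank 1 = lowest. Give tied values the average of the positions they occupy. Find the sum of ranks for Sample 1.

Sorted (ascending): 3, 3, 10, 13, 14, 14, 15, 17, 24, 25, 26, 28
The 2 values of 3 occupy positions 1–2 → average rank (1+2)/2 = 1.5.
The 2 values of 14 occupy positions 5–6 → average rank (5+6)/2 = 5.5.
Sample 1 values → pooled ranks: 24→9, 26→11, 17→8, 28→12, 25→10, 14→5.5, 13→4
Rank sum = 9 + 11 + 8 + 12 + 10 + 5.5 + 4 = 59.5

59.5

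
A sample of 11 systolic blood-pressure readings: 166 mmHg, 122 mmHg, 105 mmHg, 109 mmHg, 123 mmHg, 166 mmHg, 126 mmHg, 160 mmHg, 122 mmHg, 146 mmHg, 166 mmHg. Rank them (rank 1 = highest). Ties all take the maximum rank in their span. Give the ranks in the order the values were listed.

3, 9, 11, 10, 7, 3, 6, 4, 9, 5, 3

Sorted (descending): 166, 166, 166, 160, 146, 126, 123, 122, 122, 109, 105
The 3 values of 166 occupy positions 1–3 → each gets rank 3.
The 2 values of 122 occupy positions 8–9 → each gets rank 9.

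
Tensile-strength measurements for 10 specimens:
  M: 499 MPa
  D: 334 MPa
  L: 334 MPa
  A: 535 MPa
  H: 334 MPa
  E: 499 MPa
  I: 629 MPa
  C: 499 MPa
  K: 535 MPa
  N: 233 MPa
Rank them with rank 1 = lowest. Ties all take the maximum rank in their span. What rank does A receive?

Sorted (ascending): 233, 334, 334, 334, 499, 499, 499, 535, 535, 629
The 3 values of 334 occupy positions 2–4 → each gets rank 4.
The 3 values of 499 occupy positions 5–7 → each gets rank 7.
The 2 values of 535 occupy positions 8–9 → each gets rank 9.
A has value 535 MPa → rank 9.

9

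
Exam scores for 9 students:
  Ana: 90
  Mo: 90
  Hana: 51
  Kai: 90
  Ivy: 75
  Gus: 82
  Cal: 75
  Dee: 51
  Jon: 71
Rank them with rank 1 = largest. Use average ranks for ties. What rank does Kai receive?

2

Sorted (descending): 90, 90, 90, 82, 75, 75, 71, 51, 51
The 3 values of 90 occupy positions 1–3 → average rank 2.
The 2 values of 75 occupy positions 5–6 → average rank (5+6)/2 = 5.5.
The 2 values of 51 occupy positions 8–9 → average rank (8+9)/2 = 8.5.
Kai has value 90 → rank 2.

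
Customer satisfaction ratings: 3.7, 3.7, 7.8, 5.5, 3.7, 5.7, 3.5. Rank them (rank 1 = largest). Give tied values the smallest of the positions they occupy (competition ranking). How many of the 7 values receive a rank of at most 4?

6

Sorted (descending): 7.8, 5.7, 5.5, 3.7, 3.7, 3.7, 3.5
The 3 values of 3.7 occupy positions 4–6 → each gets rank 4.
Ranks ≤ 4: {1, 2, 3, 4, 4, 4} → 6 values.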